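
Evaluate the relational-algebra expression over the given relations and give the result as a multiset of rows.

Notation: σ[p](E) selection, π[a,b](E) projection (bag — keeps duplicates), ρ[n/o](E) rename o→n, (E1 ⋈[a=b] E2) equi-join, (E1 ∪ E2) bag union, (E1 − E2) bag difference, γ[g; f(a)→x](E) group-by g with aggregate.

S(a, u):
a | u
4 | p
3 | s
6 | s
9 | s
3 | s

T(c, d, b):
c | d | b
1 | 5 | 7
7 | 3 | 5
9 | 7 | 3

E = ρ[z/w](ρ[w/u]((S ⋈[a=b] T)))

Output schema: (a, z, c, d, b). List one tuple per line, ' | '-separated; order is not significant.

Stepwise |·|:
  S → 5
  T → 3
  (S ⋈[a=b] T) → 2
  ρ[w/u]((S ⋈[a=b] T)) → 2
  ρ[z/w](ρ[w/u]((S ⋈[a=b] T))) → 2

== RESULT ==
a | z | c | d | b
3 | s | 9 | 7 | 3
3 | s | 9 | 7 | 3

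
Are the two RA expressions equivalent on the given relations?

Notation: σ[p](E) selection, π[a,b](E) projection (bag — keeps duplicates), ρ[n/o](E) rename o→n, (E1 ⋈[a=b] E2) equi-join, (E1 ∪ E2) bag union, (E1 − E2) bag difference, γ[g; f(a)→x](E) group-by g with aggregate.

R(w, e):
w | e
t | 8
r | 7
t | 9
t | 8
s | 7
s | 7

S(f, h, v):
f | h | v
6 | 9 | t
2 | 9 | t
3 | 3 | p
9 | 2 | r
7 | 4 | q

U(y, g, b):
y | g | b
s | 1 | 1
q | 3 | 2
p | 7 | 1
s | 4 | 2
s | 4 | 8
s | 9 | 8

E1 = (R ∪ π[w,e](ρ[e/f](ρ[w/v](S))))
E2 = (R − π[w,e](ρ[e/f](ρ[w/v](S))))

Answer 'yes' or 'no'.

E1 per-node cardinality:
  R → 6
  S → 5
  ρ[w/v](S) → 5
  ρ[e/f](ρ[w/v](S)) → 5
  π[w,e](ρ[e/f](ρ[w/v](S))) → 5
  (R ∪ π[w,e](ρ[e/f](ρ[w/v](S)))) → 11
E2 per-node cardinality:
  R → 6
  S → 5
  ρ[w/v](S) → 5
  ρ[e/f](ρ[w/v](S)) → 5
  π[w,e](ρ[e/f](ρ[w/v](S))) → 5
  (R − π[w,e](ρ[e/f](ρ[w/v](S)))) → 6

E1 result:
w | e
p | 3
q | 7
r | 7
r | 9
s | 7
s | 7
t | 2
t | 6
t | 8
t | 8
t | 9
E2 result:
w | e
r | 7
s | 7
s | 7
t | 8
t | 8
t | 9
Witness: ('p', 3) appears 1× in E1 but 0× in E2.

no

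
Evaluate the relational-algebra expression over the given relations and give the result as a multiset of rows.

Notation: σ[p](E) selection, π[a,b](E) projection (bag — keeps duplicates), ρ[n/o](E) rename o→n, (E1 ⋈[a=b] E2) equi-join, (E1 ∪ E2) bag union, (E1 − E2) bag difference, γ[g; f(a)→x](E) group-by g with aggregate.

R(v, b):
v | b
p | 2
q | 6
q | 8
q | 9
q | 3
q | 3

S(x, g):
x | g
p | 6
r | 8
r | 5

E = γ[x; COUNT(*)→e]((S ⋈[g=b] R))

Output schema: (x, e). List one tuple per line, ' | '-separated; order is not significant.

Row counts bottom-up:
  S → 3
  R → 6
  (S ⋈[g=b] R) → 2
  γ[x; COUNT(*)→e]((S ⋈[g=b] R)) → 2

== RESULT ==
x | e
p | 1
r | 1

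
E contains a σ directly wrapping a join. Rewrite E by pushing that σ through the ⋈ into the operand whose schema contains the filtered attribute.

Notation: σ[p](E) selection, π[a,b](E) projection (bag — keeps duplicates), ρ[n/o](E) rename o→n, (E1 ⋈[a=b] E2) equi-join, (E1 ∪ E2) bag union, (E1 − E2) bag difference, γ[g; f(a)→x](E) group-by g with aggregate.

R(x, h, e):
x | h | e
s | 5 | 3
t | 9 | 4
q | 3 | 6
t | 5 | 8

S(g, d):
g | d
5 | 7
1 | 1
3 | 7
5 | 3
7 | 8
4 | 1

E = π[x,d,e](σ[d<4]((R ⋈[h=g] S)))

σ filters on d, owned by the right side.
E' = π[x,d,e]((R ⋈[h=g] σ[d<4](S)))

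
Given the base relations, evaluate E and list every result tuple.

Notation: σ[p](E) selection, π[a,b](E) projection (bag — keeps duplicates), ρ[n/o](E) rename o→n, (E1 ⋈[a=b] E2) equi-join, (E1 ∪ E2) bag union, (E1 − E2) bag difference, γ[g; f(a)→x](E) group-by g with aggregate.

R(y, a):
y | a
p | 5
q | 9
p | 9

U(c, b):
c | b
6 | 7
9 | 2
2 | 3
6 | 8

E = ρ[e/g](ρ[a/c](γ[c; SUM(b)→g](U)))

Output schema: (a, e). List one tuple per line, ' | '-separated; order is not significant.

Subexpression sizes:
  U → 4
  γ[c; SUM(b)→g](U) → 3
  ρ[a/c](γ[c; SUM(b)→g](U)) → 3
  ρ[e/g](ρ[a/c](γ[c; SUM(b)→g](U))) → 3

== RESULT ==
a | e
2 | 3
6 | 15
9 | 2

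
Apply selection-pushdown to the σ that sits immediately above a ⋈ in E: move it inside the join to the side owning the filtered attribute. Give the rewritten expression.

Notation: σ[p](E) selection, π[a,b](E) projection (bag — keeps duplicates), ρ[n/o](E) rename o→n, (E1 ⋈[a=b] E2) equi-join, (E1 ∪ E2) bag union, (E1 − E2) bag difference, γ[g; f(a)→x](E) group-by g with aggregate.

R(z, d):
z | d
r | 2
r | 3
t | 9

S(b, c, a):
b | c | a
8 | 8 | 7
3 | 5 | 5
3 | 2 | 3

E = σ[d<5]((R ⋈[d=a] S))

σ filters on d, owned by the left side.
E' = (σ[d<5](R) ⋈[d=a] S)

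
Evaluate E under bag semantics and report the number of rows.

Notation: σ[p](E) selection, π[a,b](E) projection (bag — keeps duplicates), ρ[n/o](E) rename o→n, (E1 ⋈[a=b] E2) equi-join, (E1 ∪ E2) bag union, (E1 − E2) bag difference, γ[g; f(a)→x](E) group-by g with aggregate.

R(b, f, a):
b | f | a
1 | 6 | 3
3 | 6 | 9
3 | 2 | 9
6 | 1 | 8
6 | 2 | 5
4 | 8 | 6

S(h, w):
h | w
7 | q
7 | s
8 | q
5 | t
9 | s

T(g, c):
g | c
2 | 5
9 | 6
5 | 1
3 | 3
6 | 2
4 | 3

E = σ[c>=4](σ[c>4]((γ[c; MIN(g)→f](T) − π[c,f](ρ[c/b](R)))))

Stepwise |·|:
  T → 6
  γ[c; MIN(g)→f](T) → 5
  R → 6
  ρ[c/b](R) → 6
  π[c,f](ρ[c/b](R)) → 6
  (γ[c; MIN(g)→f](T) − π[c,f](ρ[c/b](R))) → 5
  σ[c>4]((γ[c; MIN(g)→f](T) − π[c,f](ρ[c/b](R)))) → 2
  σ[c>=4](σ[c>4]((γ[c; MIN(g)→f](T) − π[c,f](ρ[c/b](R))))) → 2

|E| = 2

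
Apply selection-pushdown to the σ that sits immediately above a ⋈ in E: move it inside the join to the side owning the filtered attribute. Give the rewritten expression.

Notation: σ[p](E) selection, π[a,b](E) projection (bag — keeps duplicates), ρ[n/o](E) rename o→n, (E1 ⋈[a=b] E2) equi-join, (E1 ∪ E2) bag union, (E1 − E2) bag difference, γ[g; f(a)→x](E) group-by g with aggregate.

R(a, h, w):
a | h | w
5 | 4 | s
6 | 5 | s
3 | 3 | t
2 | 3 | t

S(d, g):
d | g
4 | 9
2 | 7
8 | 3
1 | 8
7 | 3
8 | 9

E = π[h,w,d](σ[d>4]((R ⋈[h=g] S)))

σ filters on d, owned by the right side.
E' = π[h,w,d]((R ⋈[h=g] σ[d>4](S)))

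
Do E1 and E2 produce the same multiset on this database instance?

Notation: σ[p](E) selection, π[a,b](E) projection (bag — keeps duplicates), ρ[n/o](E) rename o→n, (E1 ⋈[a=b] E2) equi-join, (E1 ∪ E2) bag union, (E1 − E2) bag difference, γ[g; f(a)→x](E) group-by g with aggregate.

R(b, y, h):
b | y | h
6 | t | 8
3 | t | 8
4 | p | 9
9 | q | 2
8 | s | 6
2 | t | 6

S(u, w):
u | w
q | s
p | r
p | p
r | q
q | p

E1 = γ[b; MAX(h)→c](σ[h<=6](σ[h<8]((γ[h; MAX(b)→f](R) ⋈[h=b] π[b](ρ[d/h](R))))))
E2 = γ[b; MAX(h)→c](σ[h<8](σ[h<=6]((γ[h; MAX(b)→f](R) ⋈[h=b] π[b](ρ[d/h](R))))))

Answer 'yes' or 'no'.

E1 stepwise |·|:
  R → 6
  γ[h; MAX(b)→f](R) → 4
  R → 6
  ρ[d/h](R) → 6
  π[b](ρ[d/h](R)) → 6
  (γ[h; MAX(b)→f](R) ⋈[h=b] π[b](ρ[d/h](R))) → 4
  σ[h<8]((γ[h; MAX(b)→f](R) ⋈[h=b] π[b](ρ[d/h](R)))) → 2
  σ[h<=6](σ[h<8]((γ[h; MAX(b)→f](R) ⋈[h=b] π[b](ρ[d/h](R))))) → 2
  γ[b; MAX(h)→c](σ[h<=6](σ[h<8]((γ[h; MAX(b)→f](R) ⋈[h=b] π[b](ρ[d/h](R)))))) → 2
E2 stepwise |·|:
  R → 6
  γ[h; MAX(b)→f](R) → 4
  R → 6
  ρ[d/h](R) → 6
  π[b](ρ[d/h](R)) → 6
  (γ[h; MAX(b)→f](R) ⋈[h=b] π[b](ρ[d/h](R))) → 4
  σ[h<=6]((γ[h; MAX(b)→f](R) ⋈[h=b] π[b](ρ[d/h](R)))) → 2
  σ[h<8](σ[h<=6]((γ[h; MAX(b)→f](R) ⋈[h=b] π[b](ρ[d/h](R))))) → 2
  γ[b; MAX(h)→c](σ[h<8](σ[h<=6]((γ[h; MAX(b)→f](R) ⋈[h=b] π[b](ρ[d/h](R)))))) → 2

E1 and E2 produce the same multiset:
b | c
2 | 2
6 | 6

yes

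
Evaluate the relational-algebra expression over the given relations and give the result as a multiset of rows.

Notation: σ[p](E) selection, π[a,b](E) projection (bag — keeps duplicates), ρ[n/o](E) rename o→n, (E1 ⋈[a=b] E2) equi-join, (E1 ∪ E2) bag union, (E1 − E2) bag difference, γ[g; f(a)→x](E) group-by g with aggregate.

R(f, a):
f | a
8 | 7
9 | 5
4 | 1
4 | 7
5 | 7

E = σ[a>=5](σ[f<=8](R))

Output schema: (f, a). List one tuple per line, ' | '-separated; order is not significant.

Row counts bottom-up:
  R → 5
  σ[f<=8](R) → 4
  σ[a>=5](σ[f<=8](R)) → 3

== RESULT ==
f | a
4 | 7
5 | 7
8 | 7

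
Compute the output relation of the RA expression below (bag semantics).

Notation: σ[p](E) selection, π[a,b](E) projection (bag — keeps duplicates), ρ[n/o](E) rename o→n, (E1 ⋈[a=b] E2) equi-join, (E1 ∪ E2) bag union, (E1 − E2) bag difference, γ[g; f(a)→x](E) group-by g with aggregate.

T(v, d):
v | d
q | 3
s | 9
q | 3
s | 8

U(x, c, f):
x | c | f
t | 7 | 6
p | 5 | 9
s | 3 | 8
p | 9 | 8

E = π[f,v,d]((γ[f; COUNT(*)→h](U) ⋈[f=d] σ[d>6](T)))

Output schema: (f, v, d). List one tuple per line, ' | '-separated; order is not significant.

Per-node cardinality:
  U → 4
  γ[f; COUNT(*)→h](U) → 3
  T → 4
  σ[d>6](T) → 2
  (γ[f; COUNT(*)→h](U) ⋈[f=d] σ[d>6](T)) → 2
  π[f,v,d]((γ[f; COUNT(*)→h](U) ⋈[f=d] σ[d>6](T))) → 2

== RESULT ==
f | v | d
8 | s | 8
9 | s | 9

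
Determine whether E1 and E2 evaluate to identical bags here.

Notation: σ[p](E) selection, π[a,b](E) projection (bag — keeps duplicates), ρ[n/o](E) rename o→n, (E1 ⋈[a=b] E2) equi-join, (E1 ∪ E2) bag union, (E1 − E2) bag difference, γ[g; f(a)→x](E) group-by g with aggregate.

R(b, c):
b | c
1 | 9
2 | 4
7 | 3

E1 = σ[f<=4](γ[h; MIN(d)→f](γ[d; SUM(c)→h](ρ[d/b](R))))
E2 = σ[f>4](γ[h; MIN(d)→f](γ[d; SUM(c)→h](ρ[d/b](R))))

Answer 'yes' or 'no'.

E1 subexpression sizes:
  R → 3
  ρ[d/b](R) → 3
  γ[d; SUM(c)→h](ρ[d/b](R)) → 3
  γ[h; MIN(d)→f](γ[d; SUM(c)→h](ρ[d/b](R))) → 3
  σ[f<=4](γ[h; MIN(d)→f](γ[d; SUM(c)→h](ρ[d/b](R)))) → 2
E2 subexpression sizes:
  R → 3
  ρ[d/b](R) → 3
  γ[d; SUM(c)→h](ρ[d/b](R)) → 3
  γ[h; MIN(d)→f](γ[d; SUM(c)→h](ρ[d/b](R))) → 3
  σ[f>4](γ[h; MIN(d)→f](γ[d; SUM(c)→h](ρ[d/b](R)))) → 1

E1 result:
h | f
4 | 2
9 | 1
E2 result:
h | f
3 | 7
Witness: (3, 7) appears 0× in E1 but 1× in E2.

no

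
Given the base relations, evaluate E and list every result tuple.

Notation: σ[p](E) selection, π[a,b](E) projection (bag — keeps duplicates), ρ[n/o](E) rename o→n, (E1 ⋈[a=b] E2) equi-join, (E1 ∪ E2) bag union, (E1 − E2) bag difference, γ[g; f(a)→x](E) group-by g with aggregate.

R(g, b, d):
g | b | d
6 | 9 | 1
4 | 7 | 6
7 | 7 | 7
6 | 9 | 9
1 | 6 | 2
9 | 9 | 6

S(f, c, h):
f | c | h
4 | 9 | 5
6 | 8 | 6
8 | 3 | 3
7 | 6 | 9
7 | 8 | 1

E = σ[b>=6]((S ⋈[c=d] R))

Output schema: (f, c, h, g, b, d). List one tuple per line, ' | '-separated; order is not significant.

Per-node cardinality:
  S → 5
  R → 6
  (S ⋈[c=d] R) → 3
  σ[b>=6]((S ⋈[c=d] R)) → 3

== RESULT ==
f | c | h | g | b | d
4 | 9 | 5 | 6 | 9 | 9
7 | 6 | 9 | 4 | 7 | 6
7 | 6 | 9 | 9 | 9 | 6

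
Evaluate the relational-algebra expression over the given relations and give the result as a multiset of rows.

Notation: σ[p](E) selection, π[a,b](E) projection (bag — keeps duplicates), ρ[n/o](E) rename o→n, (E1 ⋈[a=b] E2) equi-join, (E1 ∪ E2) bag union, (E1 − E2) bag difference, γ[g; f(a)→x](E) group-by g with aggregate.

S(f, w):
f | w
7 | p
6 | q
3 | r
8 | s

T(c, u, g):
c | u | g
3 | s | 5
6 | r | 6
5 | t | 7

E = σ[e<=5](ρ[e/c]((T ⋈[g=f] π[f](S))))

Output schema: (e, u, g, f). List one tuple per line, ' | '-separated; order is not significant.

Per-node cardinality:
  T → 3
  S → 4
  π[f](S) → 4
  (T ⋈[g=f] π[f](S)) → 2
  ρ[e/c]((T ⋈[g=f] π[f](S))) → 2
  σ[e<=5](ρ[e/c]((T ⋈[g=f] π[f](S)))) → 1

== RESULT ==
e | u | g | f
5 | t | 7 | 7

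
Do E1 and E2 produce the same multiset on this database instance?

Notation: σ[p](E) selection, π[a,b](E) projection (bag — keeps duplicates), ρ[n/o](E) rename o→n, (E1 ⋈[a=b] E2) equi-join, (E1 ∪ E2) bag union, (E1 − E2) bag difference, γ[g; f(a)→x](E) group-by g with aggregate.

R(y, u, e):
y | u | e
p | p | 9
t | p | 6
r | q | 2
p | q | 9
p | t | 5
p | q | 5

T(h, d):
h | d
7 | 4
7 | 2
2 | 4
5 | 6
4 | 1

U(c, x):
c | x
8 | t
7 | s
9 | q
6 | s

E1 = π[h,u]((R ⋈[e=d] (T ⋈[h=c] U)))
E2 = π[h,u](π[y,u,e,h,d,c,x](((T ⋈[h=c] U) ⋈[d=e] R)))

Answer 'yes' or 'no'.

E1 row counts bottom-up:
  R → 6
  T → 5
  U → 4
  (T ⋈[h=c] U) → 2
  (R ⋈[e=d] (T ⋈[h=c] U)) → 1
  π[h,u]((R ⋈[e=d] (T ⋈[h=c] U))) → 1
E2 row counts bottom-up:
  T → 5
  U → 4
  (T ⋈[h=c] U) → 2
  R → 6
  ((T ⋈[h=c] U) ⋈[d=e] R) → 1
  π[y,u,e,h,d,c,x](((T ⋈[h=c] U) ⋈[d=e] R)) → 1
  π[h,u](π[y,u,e,h,d,c,x](((T ⋈[h=c] U) ⋈[d=e] R))) → 1

E1 and E2 produce the same multiset:
h | u
7 | q

yes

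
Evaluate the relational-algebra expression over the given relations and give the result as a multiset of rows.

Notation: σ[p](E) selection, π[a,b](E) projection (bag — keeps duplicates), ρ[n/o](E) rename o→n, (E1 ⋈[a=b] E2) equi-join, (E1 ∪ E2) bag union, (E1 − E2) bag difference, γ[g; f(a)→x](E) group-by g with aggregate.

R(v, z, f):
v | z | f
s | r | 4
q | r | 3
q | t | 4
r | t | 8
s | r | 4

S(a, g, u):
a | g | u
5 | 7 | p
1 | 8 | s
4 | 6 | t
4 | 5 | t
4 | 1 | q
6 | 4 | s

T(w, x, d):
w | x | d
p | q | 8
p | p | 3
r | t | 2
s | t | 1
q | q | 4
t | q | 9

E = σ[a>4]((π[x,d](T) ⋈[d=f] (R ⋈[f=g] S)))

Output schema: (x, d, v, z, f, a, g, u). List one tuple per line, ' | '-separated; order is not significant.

Per-node cardinality:
  T → 6
  π[x,d](T) → 6
  R → 5
  S → 6
  (R ⋈[f=g] S) → 4
  (π[x,d](T) ⋈[d=f] (R ⋈[f=g] S)) → 4
  σ[a>4]((π[x,d](T) ⋈[d=f] (R ⋈[f=g] S))) → 3

== RESULT ==
x | d | v | z | f | a | g | u
q | 4 | q | t | 4 | 6 | 4 | s
q | 4 | s | r | 4 | 6 | 4 | s
q | 4 | s | r | 4 | 6 | 4 | s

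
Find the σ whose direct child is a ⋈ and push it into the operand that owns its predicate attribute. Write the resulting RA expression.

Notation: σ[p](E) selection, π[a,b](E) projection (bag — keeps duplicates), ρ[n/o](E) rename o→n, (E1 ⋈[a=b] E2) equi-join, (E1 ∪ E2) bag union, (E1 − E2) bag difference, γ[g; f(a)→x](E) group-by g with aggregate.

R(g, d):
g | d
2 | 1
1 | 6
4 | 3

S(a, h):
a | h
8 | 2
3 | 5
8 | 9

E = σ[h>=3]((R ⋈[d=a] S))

σ filters on h, owned by the right side.
E' = (R ⋈[d=a] σ[h>=3](S))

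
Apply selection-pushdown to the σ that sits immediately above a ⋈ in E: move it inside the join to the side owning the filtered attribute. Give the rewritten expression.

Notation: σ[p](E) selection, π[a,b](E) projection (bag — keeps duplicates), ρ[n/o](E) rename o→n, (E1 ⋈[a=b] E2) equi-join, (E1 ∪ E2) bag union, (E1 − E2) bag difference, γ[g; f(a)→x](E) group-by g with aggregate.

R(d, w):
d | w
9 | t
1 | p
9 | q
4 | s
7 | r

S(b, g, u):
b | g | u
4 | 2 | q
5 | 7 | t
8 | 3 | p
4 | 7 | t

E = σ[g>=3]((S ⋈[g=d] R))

σ filters on g, owned by the left side.
E' = (σ[g>=3](S) ⋈[g=d] R)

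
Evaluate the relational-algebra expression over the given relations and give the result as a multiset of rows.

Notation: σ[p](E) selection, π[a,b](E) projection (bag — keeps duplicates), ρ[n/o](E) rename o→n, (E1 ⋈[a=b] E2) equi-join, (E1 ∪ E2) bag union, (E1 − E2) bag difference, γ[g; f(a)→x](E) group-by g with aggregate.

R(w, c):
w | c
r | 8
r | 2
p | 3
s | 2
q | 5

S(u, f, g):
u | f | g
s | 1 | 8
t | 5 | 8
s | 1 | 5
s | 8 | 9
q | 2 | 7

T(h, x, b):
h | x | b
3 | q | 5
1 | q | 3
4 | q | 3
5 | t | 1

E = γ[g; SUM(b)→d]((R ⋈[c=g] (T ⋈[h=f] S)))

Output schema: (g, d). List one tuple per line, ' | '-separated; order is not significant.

Stepwise |·|:
  R → 5
  T → 4
  S → 5
  (T ⋈[h=f] S) → 3
  (R ⋈[c=g] (T ⋈[h=f] S)) → 3
  γ[g; SUM(b)→d]((R ⋈[c=g] (T ⋈[h=f] S))) → 2

== RESULT ==
g | d
5 | 3
8 | 4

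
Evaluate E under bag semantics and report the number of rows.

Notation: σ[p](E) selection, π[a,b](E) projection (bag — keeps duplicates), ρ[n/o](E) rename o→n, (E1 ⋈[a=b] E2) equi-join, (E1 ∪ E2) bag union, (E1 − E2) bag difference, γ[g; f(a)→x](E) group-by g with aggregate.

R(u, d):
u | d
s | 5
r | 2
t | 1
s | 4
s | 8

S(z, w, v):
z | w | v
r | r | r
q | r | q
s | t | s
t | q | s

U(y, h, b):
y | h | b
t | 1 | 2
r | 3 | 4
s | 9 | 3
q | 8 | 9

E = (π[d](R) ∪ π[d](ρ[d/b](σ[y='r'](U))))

Stepwise |·|:
  R → 5
  π[d](R) → 5
  U → 4
  σ[y='r'](U) → 1
  ρ[d/b](σ[y='r'](U)) → 1
  π[d](ρ[d/b](σ[y='r'](U))) → 1
  (π[d](R) ∪ π[d](ρ[d/b](σ[y='r'](U)))) → 6

|E| = 6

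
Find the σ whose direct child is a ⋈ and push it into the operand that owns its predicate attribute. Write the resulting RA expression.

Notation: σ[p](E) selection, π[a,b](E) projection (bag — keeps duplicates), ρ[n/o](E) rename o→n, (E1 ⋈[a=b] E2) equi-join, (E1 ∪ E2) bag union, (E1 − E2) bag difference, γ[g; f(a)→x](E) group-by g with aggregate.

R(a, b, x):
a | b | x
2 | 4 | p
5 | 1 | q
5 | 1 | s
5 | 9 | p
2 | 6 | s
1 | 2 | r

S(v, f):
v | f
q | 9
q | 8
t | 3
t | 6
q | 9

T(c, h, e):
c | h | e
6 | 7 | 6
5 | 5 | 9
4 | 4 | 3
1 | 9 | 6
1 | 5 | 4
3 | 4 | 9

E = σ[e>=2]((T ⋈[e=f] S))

σ filters on e, owned by the left side.
E' = (σ[e>=2](T) ⋈[e=f] S)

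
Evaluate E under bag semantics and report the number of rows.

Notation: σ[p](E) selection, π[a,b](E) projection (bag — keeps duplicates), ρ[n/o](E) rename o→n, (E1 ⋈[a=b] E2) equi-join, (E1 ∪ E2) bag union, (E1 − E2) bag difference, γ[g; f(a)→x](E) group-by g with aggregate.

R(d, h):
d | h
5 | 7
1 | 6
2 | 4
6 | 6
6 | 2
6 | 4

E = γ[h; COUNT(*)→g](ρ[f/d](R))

Per-node cardinality:
  R → 6
  ρ[f/d](R) → 6
  γ[h; COUNT(*)→g](ρ[f/d](R)) → 4

|E| = 4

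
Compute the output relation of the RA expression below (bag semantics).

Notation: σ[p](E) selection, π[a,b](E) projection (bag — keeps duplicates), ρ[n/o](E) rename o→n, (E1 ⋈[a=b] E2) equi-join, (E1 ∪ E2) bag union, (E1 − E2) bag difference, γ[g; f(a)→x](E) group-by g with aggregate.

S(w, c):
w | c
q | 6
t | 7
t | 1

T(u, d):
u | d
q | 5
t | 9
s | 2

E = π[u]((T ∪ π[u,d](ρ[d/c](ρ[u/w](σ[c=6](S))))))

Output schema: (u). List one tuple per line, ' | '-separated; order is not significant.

Subexpression sizes:
  T → 3
  S → 3
  σ[c=6](S) → 1
  ρ[u/w](σ[c=6](S)) → 1
  ρ[d/c](ρ[u/w](σ[c=6](S))) → 1
  π[u,d](ρ[d/c](ρ[u/w](σ[c=6](S)))) → 1
  (T ∪ π[u,d](ρ[d/c](ρ[u/w](σ[c=6](S))))) → 4
  π[u]((T ∪ π[u,d](ρ[d/c](ρ[u/w](σ[c=6](S)))))) → 4

== RESULT ==
u
q
q
s
t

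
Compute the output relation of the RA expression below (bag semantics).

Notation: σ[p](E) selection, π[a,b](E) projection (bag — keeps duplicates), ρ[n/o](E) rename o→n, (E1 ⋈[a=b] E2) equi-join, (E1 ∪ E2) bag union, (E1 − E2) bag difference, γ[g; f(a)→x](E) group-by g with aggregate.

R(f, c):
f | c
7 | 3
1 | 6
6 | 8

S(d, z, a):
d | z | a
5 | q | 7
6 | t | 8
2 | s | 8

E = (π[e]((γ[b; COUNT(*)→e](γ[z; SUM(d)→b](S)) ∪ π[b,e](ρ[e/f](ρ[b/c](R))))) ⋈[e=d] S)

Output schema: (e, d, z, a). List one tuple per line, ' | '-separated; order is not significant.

Subexpression sizes:
  S → 3
  γ[z; SUM(d)→b](S) → 3
  γ[b; COUNT(*)→e](γ[z; SUM(d)→b](S)) → 3
  R → 3
  ρ[b/c](R) → 3
  ρ[e/f](ρ[b/c](R)) → 3
  π[b,e](ρ[e/f](ρ[b/c](R))) → 3
  (γ[b; COUNT(*)→e](γ[z; SUM(d)→b](S)) ∪ π[b,e](ρ[e/f](ρ[b/c](R)))) → 6
  π[e]((γ[b; COUNT(*)→e](γ[z; SUM(d)→b](S)) ∪ π[b,e](ρ[e/f](ρ[b/c](R))))) → 6
  S → 3
  (π[e]((γ[b; COUNT(*)→e](γ[z; SUM(d)→b](S)) ∪ π[b,e](ρ[e/f](ρ[b/c](R))))) ⋈[e=d] S) → 1

== RESULT ==
e | d | z | a
6 | 6 | t | 8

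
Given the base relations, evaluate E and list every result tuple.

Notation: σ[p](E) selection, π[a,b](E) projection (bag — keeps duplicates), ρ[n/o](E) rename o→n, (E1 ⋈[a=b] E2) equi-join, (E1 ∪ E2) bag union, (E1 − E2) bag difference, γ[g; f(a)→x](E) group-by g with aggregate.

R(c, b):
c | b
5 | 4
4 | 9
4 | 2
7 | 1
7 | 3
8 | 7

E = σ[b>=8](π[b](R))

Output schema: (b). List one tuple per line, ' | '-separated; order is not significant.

Row counts bottom-up:
  R → 6
  π[b](R) → 6
  σ[b>=8](π[b](R)) → 1

== RESULT ==
b
9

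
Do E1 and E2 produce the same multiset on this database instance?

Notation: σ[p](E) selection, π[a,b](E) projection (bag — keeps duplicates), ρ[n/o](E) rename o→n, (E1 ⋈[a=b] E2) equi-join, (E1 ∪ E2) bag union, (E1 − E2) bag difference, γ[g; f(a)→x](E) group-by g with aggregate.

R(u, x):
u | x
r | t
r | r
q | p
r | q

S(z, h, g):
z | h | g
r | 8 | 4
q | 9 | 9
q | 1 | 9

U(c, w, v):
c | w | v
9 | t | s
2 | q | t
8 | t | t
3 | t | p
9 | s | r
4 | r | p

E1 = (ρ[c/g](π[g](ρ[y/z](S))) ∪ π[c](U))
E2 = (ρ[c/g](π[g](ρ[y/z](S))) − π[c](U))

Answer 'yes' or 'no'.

E1 row counts bottom-up:
  S → 3
  ρ[y/z](S) → 3
  π[g](ρ[y/z](S)) → 3
  ρ[c/g](π[g](ρ[y/z](S))) → 3
  U → 6
  π[c](U) → 6
  (ρ[c/g](π[g](ρ[y/z](S))) ∪ π[c](U)) → 9
E2 row counts bottom-up:
  S → 3
  ρ[y/z](S) → 3
  π[g](ρ[y/z](S)) → 3
  ρ[c/g](π[g](ρ[y/z](S))) → 3
  U → 6
  π[c](U) → 6
  (ρ[c/g](π[g](ρ[y/z](S))) − π[c](U)) → 0

E1 result:
c
2
3
4
4
8
9
9
9
9
E2 result:
c
(0 rows)
Witness: (2,) appears 1× in E1 but 0× in E2.

no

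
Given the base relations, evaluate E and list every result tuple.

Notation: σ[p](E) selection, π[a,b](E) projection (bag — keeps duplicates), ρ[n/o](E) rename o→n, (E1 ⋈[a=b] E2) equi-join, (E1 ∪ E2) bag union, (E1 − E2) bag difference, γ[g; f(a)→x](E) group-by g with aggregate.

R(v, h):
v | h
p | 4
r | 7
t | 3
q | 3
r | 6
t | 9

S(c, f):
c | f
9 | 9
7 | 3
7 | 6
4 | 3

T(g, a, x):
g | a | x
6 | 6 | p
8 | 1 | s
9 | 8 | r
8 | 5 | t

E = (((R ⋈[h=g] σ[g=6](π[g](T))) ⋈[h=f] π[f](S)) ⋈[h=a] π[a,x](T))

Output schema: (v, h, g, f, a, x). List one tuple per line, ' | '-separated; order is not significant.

Row counts bottom-up:
  R → 6
  T → 4
  π[g](T) → 4
  σ[g=6](π[g](T)) → 1
  (R ⋈[h=g] σ[g=6](π[g](T))) → 1
  S → 4
  π[f](S) → 4
  ((R ⋈[h=g] σ[g=6](π[g](T))) ⋈[h=f] π[f](S)) → 1
  T → 4
  π[a,x](T) → 4
  (((R ⋈[h=g] σ[g=6](π[g](T))) ⋈[h=f] π[f](S)) ⋈[h=a] π[a,x](T)) → 1

== RESULT ==
v | h | g | f | a | x
r | 6 | 6 | 6 | 6 | p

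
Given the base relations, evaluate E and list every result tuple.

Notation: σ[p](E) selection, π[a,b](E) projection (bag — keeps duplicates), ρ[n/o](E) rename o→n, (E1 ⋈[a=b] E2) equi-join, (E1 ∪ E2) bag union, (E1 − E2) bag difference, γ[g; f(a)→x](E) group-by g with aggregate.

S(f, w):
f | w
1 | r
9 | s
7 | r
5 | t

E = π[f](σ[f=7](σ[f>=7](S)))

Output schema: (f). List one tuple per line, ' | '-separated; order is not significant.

Subexpression sizes:
  S → 4
  σ[f>=7](S) → 2
  σ[f=7](σ[f>=7](S)) → 1
  π[f](σ[f=7](σ[f>=7](S))) → 1

== RESULT ==
f
7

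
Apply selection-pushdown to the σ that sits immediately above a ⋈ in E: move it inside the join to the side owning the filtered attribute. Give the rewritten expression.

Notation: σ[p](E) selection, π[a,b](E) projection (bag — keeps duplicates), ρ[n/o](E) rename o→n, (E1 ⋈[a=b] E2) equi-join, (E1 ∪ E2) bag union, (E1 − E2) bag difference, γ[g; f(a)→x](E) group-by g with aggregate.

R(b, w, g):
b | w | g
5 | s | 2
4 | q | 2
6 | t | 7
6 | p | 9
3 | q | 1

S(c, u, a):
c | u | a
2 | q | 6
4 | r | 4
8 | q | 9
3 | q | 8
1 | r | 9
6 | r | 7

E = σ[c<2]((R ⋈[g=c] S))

σ filters on c, owned by the right side.
E' = (R ⋈[g=c] σ[c<2](S))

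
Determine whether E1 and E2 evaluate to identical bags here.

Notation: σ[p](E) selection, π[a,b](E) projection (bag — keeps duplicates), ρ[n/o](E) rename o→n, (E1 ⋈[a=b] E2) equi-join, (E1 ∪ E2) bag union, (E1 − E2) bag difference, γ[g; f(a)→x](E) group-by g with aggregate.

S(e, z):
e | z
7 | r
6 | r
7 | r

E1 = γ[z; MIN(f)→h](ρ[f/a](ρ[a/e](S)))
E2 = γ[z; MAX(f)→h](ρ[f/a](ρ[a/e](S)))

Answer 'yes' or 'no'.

E1 per-node cardinality:
  S → 3
  ρ[a/e](S) → 3
  ρ[f/a](ρ[a/e](S)) → 3
  γ[z; MIN(f)→h](ρ[f/a](ρ[a/e](S))) → 1
E2 per-node cardinality:
  S → 3
  ρ[a/e](S) → 3
  ρ[f/a](ρ[a/e](S)) → 3
  γ[z; MAX(f)→h](ρ[f/a](ρ[a/e](S))) → 1

E1 result:
z | h
r | 6
E2 result:
z | h
r | 7
Witness: ('r', 7) appears 0× in E1 but 1× in E2.

no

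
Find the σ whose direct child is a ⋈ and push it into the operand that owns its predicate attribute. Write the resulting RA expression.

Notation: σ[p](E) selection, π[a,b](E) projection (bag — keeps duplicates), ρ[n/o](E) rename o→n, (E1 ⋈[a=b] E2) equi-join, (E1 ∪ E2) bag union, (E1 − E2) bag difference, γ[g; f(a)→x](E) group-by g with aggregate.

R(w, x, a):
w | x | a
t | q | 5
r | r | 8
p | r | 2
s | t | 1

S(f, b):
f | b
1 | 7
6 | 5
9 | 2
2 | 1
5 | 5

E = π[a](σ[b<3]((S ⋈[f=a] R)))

σ filters on b, owned by the left side.
E' = π[a]((σ[b<3](S) ⋈[f=a] R))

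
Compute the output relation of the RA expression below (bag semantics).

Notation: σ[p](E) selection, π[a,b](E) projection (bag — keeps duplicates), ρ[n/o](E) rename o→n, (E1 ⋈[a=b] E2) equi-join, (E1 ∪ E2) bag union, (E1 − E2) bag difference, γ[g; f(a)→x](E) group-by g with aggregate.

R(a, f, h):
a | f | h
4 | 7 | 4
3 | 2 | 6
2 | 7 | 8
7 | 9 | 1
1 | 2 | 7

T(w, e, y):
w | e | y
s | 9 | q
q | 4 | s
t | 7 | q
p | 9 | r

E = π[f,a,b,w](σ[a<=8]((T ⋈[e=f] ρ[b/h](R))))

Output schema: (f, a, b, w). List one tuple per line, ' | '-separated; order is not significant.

Row counts bottom-up:
  T → 4
  R → 5
  ρ[b/h](R) → 5
  (T ⋈[e=f] ρ[b/h](R)) → 4
  σ[a<=8]((T ⋈[e=f] ρ[b/h](R))) → 4
  π[f,a,b,w](σ[a<=8]((T ⋈[e=f] ρ[b/h](R)))) → 4

== RESULT ==
f | a | b | w
7 | 2 | 8 | t
7 | 4 | 4 | t
9 | 7 | 1 | p
9 | 7 | 1 | s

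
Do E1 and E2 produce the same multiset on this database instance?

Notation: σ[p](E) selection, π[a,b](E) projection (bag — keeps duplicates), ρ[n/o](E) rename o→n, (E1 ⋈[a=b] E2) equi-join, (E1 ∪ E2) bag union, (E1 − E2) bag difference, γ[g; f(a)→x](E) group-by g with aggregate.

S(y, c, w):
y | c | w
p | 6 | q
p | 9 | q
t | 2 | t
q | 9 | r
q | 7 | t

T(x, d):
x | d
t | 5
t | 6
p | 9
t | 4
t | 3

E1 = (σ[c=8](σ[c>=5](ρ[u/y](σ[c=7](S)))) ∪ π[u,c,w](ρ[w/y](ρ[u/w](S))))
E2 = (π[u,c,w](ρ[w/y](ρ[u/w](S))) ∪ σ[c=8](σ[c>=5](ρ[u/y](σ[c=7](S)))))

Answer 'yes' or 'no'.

E1 per-node cardinality:
  S → 5
  σ[c=7](S) → 1
  ρ[u/y](σ[c=7](S)) → 1
  σ[c>=5](ρ[u/y](σ[c=7](S))) → 1
  σ[c=8](σ[c>=5](ρ[u/y](σ[c=7](S)))) → 0
  S → 5
  ρ[u/w](S) → 5
  ρ[w/y](ρ[u/w](S)) → 5
  π[u,c,w](ρ[w/y](ρ[u/w](S))) → 5
  (σ[c=8](σ[c>=5](ρ[u/y](σ[c=7](S)))) ∪ π[u,c,w](ρ[w/y](ρ[u/w](S)))) → 5
E2 per-node cardinality:
  S → 5
  ρ[u/w](S) → 5
  ρ[w/y](ρ[u/w](S)) → 5
  π[u,c,w](ρ[w/y](ρ[u/w](S))) → 5
  S → 5
  σ[c=7](S) → 1
  ρ[u/y](σ[c=7](S)) → 1
  σ[c>=5](ρ[u/y](σ[c=7](S))) → 1
  σ[c=8](σ[c>=5](ρ[u/y](σ[c=7](S)))) → 0
  (π[u,c,w](ρ[w/y](ρ[u/w](S))) ∪ σ[c=8](σ[c>=5](ρ[u/y](σ[c=7](S))))) → 5

E1 and E2 produce the same multiset:
u | c | w
q | 6 | p
q | 9 | p
r | 9 | q
t | 2 | t
t | 7 | q

yes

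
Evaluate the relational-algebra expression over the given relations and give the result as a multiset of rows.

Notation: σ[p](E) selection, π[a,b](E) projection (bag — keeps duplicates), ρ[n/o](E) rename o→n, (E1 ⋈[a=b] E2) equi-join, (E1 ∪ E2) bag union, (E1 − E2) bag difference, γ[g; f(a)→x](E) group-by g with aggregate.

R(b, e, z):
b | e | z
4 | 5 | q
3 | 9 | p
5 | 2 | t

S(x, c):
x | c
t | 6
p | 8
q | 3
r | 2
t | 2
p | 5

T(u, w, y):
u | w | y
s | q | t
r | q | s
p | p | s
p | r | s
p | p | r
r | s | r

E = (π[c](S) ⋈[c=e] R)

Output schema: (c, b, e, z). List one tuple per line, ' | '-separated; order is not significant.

Subexpression sizes:
  S → 6
  π[c](S) → 6
  R → 3
  (π[c](S) ⋈[c=e] R) → 3

== RESULT ==
c | b | e | z
2 | 5 | 2 | t
2 | 5 | 2 | t
5 | 4 | 5 | q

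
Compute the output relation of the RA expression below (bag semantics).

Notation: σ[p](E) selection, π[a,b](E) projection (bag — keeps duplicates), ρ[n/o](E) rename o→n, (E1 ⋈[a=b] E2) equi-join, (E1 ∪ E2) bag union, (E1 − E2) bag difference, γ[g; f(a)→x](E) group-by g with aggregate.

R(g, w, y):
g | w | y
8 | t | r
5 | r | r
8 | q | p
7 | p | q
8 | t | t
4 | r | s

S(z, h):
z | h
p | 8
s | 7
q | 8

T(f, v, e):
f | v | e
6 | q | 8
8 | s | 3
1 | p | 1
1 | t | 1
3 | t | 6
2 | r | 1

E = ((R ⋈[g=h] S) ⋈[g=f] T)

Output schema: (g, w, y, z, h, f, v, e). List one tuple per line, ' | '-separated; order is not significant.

Row counts bottom-up:
  R → 6
  S → 3
  (R ⋈[g=h] S) → 7
  T → 6
  ((R ⋈[g=h] S) ⋈[g=f] T) → 6

== RESULT ==
g | w | y | z | h | f | v | e
8 | q | p | p | 8 | 8 | s | 3
8 | q | p | q | 8 | 8 | s | 3
8 | t | r | p | 8 | 8 | s | 3
8 | t | r | q | 8 | 8 | s | 3
8 | t | t | p | 8 | 8 | s | 3
8 | t | t | q | 8 | 8 | s | 3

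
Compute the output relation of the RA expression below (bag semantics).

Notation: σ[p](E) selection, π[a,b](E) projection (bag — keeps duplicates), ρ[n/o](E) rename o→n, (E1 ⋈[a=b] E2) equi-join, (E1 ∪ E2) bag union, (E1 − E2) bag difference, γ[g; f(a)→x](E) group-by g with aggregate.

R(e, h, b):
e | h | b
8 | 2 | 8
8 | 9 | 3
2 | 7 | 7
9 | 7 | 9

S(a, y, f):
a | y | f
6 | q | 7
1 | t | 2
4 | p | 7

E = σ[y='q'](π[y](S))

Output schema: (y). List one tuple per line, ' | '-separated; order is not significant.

Stepwise |·|:
  S → 3
  π[y](S) → 3
  σ[y='q'](π[y](S)) → 1

== RESULT ==
y
q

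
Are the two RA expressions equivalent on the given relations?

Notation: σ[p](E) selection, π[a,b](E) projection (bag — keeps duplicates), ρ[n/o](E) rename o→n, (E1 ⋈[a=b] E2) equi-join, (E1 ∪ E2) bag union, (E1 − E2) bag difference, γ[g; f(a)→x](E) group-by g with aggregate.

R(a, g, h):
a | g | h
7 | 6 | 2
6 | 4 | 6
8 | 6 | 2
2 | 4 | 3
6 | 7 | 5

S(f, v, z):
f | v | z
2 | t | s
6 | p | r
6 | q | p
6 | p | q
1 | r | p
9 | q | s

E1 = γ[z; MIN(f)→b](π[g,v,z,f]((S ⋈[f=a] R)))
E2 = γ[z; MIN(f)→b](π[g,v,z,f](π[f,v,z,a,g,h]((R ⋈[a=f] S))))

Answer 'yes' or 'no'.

E1 per-node cardinality:
  S → 6
  R → 5
  (S ⋈[f=a] R) → 7
  π[g,v,z,f]((S ⋈[f=a] R)) → 7
  γ[z; MIN(f)→b](π[g,v,z,f]((S ⋈[f=a] R))) → 4
E2 per-node cardinality:
  R → 5
  S → 6
  (R ⋈[a=f] S) → 7
  π[f,v,z,a,g,h]((R ⋈[a=f] S)) → 7
  π[g,v,z,f](π[f,v,z,a,g,h]((R ⋈[a=f] S))) → 7
  γ[z; MIN(f)→b](π[g,v,z,f](π[f,v,z,a,g,h]((R ⋈[a=f] S)))) → 4

E1 and E2 produce the same multiset:
z | b
p | 6
q | 6
r | 6
s | 2

yes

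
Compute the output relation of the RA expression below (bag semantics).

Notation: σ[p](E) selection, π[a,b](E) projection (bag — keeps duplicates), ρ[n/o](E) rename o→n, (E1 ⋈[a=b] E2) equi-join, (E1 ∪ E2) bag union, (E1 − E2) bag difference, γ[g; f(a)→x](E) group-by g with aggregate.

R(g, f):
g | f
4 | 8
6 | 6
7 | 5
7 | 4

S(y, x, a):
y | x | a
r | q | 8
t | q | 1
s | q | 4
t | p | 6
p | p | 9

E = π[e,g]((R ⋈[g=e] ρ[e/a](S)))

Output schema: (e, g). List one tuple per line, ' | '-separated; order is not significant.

Stepwise |·|:
  R → 4
  S → 5
  ρ[e/a](S) → 5
  (R ⋈[g=e] ρ[e/a](S)) → 2
  π[e,g]((R ⋈[g=e] ρ[e/a](S))) → 2

== RESULT ==
e | g
4 | 4
6 | 6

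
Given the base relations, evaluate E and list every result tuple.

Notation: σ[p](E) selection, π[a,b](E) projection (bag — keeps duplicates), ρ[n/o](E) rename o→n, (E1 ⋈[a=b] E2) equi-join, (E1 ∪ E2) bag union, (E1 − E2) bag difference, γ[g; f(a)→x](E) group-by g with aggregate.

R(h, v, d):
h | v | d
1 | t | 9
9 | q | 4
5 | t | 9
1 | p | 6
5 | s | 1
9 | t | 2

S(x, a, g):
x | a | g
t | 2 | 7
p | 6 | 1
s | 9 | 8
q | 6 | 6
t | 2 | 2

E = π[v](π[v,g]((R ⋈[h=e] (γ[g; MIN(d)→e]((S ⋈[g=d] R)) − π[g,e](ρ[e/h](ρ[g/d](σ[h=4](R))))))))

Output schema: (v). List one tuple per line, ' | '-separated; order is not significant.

Subexpression sizes:
  R → 6
  S → 5
  R → 6
  (S ⋈[g=d] R) → 3
  γ[g; MIN(d)→e]((S ⋈[g=d] R)) → 3
  R → 6
  σ[h=4](R) → 0
  ρ[g/d](σ[h=4](R)) → 0
  ρ[e/h](ρ[g/d](σ[h=4](R))) → 0
  π[g,e](ρ[e/h](ρ[g/d](σ[h=4](R)))) → 0
  (γ[g; MIN(d)→e]((S ⋈[g=d] R)) − π[g,e](ρ[e/h](ρ[g/d](σ[h=4](R))))) → 3
  (R ⋈[h=e] (γ[g; MIN(d)→e]((S ⋈[g=d] R)) − π[g,e](ρ[e/h](ρ[g/d](σ[h=4](R)))))) → 2
  π[v,g]((R ⋈[h=e] (γ[g; MIN(d)→e]((S ⋈[g=d] R)) − π[g,e](ρ[e/h](ρ[g/d](σ[h=4](R))))))) → 2
  π[v](π[v,g]((R ⋈[h=e] (γ[g; MIN(d)→e]((S ⋈[g=d] R)) − π[g,e](ρ[e/h](ρ[g/d](σ[h=4](R)))))))) → 2

== RESULT ==
v
p
t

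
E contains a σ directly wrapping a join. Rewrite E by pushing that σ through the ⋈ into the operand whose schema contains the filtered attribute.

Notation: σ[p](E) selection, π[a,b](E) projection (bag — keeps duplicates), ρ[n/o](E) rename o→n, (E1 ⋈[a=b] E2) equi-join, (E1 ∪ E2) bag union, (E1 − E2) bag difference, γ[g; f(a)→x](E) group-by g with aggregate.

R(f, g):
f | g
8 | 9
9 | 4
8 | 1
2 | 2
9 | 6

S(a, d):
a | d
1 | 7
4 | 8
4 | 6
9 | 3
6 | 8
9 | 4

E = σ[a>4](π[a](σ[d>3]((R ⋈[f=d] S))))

σ filters on d, owned by the right side.
E' = σ[a>4](π[a]((R ⋈[f=d] σ[d>3](S))))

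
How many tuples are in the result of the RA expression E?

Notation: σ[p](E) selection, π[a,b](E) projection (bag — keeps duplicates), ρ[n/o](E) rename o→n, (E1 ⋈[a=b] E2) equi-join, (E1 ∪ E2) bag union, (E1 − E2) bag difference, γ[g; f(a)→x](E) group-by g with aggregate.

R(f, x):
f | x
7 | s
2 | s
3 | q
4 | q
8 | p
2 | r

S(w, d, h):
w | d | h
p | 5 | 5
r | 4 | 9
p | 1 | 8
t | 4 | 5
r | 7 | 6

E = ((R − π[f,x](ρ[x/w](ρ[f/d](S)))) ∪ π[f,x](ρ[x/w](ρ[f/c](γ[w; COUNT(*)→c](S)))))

Subexpression sizes:
  R → 6
  S → 5
  ρ[f/d](S) → 5
  ρ[x/w](ρ[f/d](S)) → 5
  π[f,x](ρ[x/w](ρ[f/d](S))) → 5
  (R − π[f,x](ρ[x/w](ρ[f/d](S)))) → 6
  S → 5
  γ[w; COUNT(*)→c](S) → 3
  ρ[f/c](γ[w; COUNT(*)→c](S)) → 3
  ρ[x/w](ρ[f/c](γ[w; COUNT(*)→c](S))) → 3
  π[f,x](ρ[x/w](ρ[f/c](γ[w; COUNT(*)→c](S)))) → 3
  ((R − π[f,x](ρ[x/w](ρ[f/d](S)))) ∪ π[f,x](ρ[x/w](ρ[f/c](γ[w; COUNT(*)→c](S))))) → 9

|E| = 9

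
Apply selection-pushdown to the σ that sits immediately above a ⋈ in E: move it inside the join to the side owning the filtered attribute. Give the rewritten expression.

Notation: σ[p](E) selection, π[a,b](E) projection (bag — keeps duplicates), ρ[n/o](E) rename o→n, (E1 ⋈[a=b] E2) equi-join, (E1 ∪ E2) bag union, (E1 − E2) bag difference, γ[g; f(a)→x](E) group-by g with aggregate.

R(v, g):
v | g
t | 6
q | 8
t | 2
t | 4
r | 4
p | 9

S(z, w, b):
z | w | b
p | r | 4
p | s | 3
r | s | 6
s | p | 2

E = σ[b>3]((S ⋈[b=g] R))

σ filters on b, owned by the left side.
E' = (σ[b>3](S) ⋈[b=g] R)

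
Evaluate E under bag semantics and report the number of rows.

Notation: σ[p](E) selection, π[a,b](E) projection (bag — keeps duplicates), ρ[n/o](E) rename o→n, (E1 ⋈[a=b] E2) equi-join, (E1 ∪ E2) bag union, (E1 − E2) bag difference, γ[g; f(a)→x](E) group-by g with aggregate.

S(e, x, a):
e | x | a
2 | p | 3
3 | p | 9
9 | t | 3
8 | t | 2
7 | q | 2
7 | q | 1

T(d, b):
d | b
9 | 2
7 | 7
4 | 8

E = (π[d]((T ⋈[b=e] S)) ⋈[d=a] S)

Per-node cardinality:
  T → 3
  S → 6
  (T ⋈[b=e] S) → 4
  π[d]((T ⋈[b=e] S)) → 4
  S → 6
  (π[d]((T ⋈[b=e] S)) ⋈[d=a] S) → 1

|E| = 1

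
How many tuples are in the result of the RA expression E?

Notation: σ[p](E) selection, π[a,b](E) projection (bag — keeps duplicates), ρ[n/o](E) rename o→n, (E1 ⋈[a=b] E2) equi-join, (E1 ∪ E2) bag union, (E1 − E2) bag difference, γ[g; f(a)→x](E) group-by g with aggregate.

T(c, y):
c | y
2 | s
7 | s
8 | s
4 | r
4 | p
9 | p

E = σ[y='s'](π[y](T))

Row counts bottom-up:
  T → 6
  π[y](T) → 6
  σ[y='s'](π[y](T)) → 3

|E| = 3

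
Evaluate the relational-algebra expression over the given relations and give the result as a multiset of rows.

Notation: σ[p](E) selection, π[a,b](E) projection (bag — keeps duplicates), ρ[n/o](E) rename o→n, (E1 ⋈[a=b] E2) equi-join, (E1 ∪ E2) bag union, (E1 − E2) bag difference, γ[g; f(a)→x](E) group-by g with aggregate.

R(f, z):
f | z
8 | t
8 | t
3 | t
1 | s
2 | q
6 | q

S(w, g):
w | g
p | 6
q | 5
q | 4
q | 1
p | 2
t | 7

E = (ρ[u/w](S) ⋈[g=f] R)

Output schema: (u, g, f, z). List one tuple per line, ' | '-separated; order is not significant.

Stepwise |·|:
  S → 6
  ρ[u/w](S) → 6
  R → 6
  (ρ[u/w](S) ⋈[g=f] R) → 3

== RESULT ==
u | g | f | z
p | 2 | 2 | q
p | 6 | 6 | q
q | 1 | 1 | s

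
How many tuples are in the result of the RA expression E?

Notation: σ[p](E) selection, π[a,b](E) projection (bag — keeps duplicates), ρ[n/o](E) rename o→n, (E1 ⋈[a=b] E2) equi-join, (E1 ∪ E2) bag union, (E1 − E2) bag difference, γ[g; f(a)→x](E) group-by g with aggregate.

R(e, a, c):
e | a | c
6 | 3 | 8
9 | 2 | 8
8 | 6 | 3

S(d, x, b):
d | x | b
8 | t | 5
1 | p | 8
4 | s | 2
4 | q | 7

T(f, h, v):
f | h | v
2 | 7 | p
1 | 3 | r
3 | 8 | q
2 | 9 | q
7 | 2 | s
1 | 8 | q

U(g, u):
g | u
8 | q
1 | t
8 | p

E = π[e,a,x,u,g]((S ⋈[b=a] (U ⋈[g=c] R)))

Stepwise |·|:
  S → 4
  U → 3
  R → 3
  (U ⋈[g=c] R) → 4
  (S ⋈[b=a] (U ⋈[g=c] R)) → 2
  π[e,a,x,u,g]((S ⋈[b=a] (U ⋈[g=c] R))) → 2

|E| = 2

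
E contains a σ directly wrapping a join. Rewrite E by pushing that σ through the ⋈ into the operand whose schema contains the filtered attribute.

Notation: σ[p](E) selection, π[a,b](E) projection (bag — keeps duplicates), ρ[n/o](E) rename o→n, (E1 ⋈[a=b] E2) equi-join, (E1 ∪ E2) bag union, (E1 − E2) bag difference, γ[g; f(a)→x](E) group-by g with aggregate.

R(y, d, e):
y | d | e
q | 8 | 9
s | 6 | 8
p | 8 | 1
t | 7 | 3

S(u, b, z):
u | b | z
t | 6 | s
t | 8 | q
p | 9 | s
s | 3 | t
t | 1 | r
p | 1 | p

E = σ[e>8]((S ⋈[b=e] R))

σ filters on e, owned by the right side.
E' = (S ⋈[b=e] σ[e>8](R))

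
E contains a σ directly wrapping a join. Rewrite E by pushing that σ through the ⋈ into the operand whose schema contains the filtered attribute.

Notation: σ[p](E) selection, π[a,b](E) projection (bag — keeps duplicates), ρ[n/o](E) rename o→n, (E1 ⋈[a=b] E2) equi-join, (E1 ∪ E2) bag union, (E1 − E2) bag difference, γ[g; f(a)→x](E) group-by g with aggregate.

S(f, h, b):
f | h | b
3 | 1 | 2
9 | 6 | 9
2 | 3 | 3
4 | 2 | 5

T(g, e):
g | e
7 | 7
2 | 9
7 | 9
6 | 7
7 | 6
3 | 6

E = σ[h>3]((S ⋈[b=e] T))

σ filters on h, owned by the left side.
E' = (σ[h>3](S) ⋈[b=e] T)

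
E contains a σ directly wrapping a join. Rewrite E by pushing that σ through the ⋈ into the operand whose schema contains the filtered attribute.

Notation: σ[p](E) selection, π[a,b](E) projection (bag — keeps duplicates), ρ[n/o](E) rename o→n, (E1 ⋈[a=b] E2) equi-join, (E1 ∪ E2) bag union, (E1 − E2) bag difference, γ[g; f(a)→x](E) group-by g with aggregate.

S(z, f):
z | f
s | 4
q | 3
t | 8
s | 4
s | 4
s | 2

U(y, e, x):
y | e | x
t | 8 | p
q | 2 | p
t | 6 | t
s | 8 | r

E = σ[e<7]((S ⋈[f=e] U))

σ filters on e, owned by the right side.
E' = (S ⋈[f=e] σ[e<7](U))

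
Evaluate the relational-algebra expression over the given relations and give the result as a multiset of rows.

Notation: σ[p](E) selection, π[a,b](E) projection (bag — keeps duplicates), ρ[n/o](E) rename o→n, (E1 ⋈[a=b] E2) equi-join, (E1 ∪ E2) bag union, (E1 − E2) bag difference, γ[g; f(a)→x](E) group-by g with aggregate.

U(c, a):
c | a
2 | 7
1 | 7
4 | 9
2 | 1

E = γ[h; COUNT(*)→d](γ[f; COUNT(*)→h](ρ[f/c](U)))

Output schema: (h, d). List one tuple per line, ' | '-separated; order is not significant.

Subexpression sizes:
  U → 4
  ρ[f/c](U) → 4
  γ[f; COUNT(*)→h](ρ[f/c](U)) → 3
  γ[h; COUNT(*)→d](γ[f; COUNT(*)→h](ρ[f/c](U))) → 2

== RESULT ==
h | d
1 | 2
2 | 1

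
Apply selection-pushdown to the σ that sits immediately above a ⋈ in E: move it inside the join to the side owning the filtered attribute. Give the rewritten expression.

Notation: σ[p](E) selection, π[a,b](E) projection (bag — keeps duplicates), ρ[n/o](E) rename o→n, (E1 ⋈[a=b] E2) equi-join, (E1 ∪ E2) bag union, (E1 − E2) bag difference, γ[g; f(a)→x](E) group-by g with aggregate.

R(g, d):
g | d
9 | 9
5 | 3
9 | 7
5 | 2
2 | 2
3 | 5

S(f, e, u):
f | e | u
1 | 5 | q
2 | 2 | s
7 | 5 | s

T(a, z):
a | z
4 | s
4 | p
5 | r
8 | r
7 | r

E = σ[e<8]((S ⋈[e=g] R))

σ filters on e, owned by the left side.
E' = (σ[e<8](S) ⋈[e=g] R)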